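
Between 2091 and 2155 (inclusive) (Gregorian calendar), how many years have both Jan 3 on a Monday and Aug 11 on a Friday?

2

Check each year's weekday for Jan 3 and Aug 11:
  2091: Wed/Sat  2092: Thu/Mon  2093: Sat/Tue  2094: Sun/Wed  2095: Mon/Thu  2096: Tue/Sat  2097: Thu/Sun  2098: Fri/Mon  2099: Sat/Tue  2100: Sun/Wed  2101: Mon/Thu  2102: Tue/Fri  2103: Wed/Sat  2104: Thu/Mon  …(37 more)…  2142: Wed/Sat  2143: Thu/Sun  2144: Fri/Tue  2145: Sun/Wed  2146: Mon/Thu  2147: Tue/Fri  2148: Wed/Sun  2149: Fri/Mon  2150: Sat/Tue  2151: Sun/Wed  2152: Mon/Fri ✓  2153: Wed/Sat  2154: Thu/Sun  2155: Fri/Mon
Both conditions hold in: 2124, 2152 — 2.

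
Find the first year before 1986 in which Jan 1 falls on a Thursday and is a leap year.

1976

Jan 1 advances by 2 weekdays after a leap year and by 1 after a common year.
1986: Jan 1 is Wednesday.
1985: Tuesday
1984: Sunday (leap)
1983: Saturday
1982: Friday
1981: Thursday
1980: Tuesday (leap)
1979: Monday
1978: Sunday
1977: Saturday
1976: Thursday (leap)
1976 begins on a Thursday and is a leap year.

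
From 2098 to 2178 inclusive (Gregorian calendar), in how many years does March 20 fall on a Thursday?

Track March 20's weekday year by year (advancing +1, or +2 across a Feb 29):
  2098: Thu ✓  2099: Fri (+1)  2100: Sat (+1)  2101: Sun (+1)  2102: Mon (+1)
  2103: Tue (+1)  2104: Thu (+2) ✓  2105: Fri (+1)  2106: Sat (+1)  2107: Sun (+1)
  2108: Tue (+2)  2109: Wed (+1)  2110: Thu (+1) ✓  2111: Fri (+1)  … (53 more years) …
  2165: Wed (+1)  2166: Thu (+1) ✓  2167: Fri (+1)  2168: Sun (+2)  2169: Mon (+1)
  2170: Tue (+1)  2171: Wed (+1)  2172: Fri (+2)  2173: Sat (+1)  2174: Sun (+1)
  2175: Mon (+1)  2176: Wed (+2)  2177: Thu (+1) ✓  2178: Fri (+1)
Thursday years: 2098, 2104, 2110, 2121, 2127, 2132, 2138, 2149, 2155, 2160, 2166, 2177 — 12 in total.

12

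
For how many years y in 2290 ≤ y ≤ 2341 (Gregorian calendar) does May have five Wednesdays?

23

May has 31 days; it has five Wednesdays when Wednesday falls among the first (month-length − 28) days — i.e. when May 1 is one of Wednesday/Tuesday/Monday.
May 1 by year: 2290:Thu 2291:Fri 2292:Sun 2293:Mon✓ 2294:Tue✓ 2295:Wed✓ 2296:Fri 2297:Sat 2298:Sun 2299:Mon✓ 2300:Tue✓ 2301:Wed✓ 2302:Thu 2303:Fri 2304:Sun …(22 more)… 2327:Sun 2328:Tue✓ 2329:Wed✓ 2330:Thu 2331:Fri 2332:Sun 2333:Mon✓ 2334:Tue✓ 2335:Wed✓ 2336:Fri 2337:Sat 2338:Sun 2339:Mon✓ 2340:Wed✓ 2341:Thu
Years with five Wednesdays: 2293, 2294, 2295, 2299, 2300, 2301, 2305, 2306, 2307, 2311, 2312, 2316, 2317, 2318, 2322, 2323, 2328, 2329, 2333, 2334, 2335, 2339, 2340 → 23.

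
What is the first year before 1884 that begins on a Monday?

Jan 1 advances by 2 weekdays after a leap year and by 1 after a common year.
1884: Jan 1 is Tuesday (leap).
1883: Monday
1883 begins on a Monday

1883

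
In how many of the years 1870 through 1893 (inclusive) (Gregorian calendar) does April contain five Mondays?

April has 30 days; it has five Mondays when Monday falls among the first (month-length − 28) days — i.e. when April 1 is one of Monday/Sunday.
April 1 by year: 1870:Fri 1871:Sat 1872:Mon✓ 1873:Tue 1874:Wed 1875:Thu 1876:Sat 1877:Sun✓ 1878:Mon✓ 1879:Tue 1880:Thu 1881:Fri 1882:Sat 1883:Sun✓ 1884:Tue 1885:Wed 1886:Thu 1887:Fri 1888:Sun✓ 1889:Mon✓ 1890:Tue 1891:Wed 1892:Fri 1893:Sat
Years with five Mondays: 1872, 1877, 1878, 1883, 1888, 1889 → 6.

6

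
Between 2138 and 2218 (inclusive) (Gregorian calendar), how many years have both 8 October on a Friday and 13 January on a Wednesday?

8

Check each year's weekday for 8 October and 13 January:
  2138: Wed/Mon  2139: Thu/Tue  2140: Sat/Wed  2141: Sun/Fri  2142: Mon/Sat  2143: Tue/Sun  2144: Thu/Mon  2145: Fri/Wed ✓  2146: Sat/Thu  2147: Sun/Fri  2148: Tue/Sat  2149: Wed/Mon  2150: Thu/Tue  2151: Fri/Wed ✓  …(53 more)…  2205: Tue/Sun  2206: Wed/Mon  2207: Thu/Tue  2208: Sat/Wed  2209: Sun/Fri  2210: Mon/Sat  2211: Tue/Sun  2212: Thu/Mon  2213: Fri/Wed ✓  2214: Sat/Thu  2215: Sun/Fri  2216: Tue/Sat  2217: Wed/Mon  2218: Thu/Tue
Both conditions hold in: 2145, 2151, 2162, 2173, 2179, 2190, 2202, 2213 — 8.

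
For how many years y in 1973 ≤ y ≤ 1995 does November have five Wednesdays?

7

November has 30 days; it has five Wednesdays when Wednesday falls among the first (month-length − 28) days — i.e. when November 1 is one of Wednesday/Tuesday.
November 1 by year: 1973:Thu 1974:Fri 1975:Sat 1976:Mon 1977:Tue✓ 1978:Wed✓ 1979:Thu 1980:Sat 1981:Sun 1982:Mon 1983:Tue✓ 1984:Thu 1985:Fri 1986:Sat 1987:Sun 1988:Tue✓ 1989:Wed✓ 1990:Thu 1991:Fri 1992:Sun 1993:Mon 1994:Tue✓ 1995:Wed✓
Years with five Wednesdays: 1977, 1978, 1983, 1988, 1989, 1994, 1995 → 7.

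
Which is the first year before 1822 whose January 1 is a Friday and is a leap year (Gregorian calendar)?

1808

Jan 1 advances by 2 weekdays after a leap year and by 1 after a common year.
1822: Jan 1 is Tuesday.
1821: Monday
1820: Saturday (leap)
1819: Friday
1818: Thursday
1817: Wednesday
1816: Monday (leap)
1815: Sunday
1814: Saturday
1813: Friday
1812: Wednesday (leap)
1811: Tuesday
1810: Monday
1809: Sunday
1808: Friday (leap)
1808 begins on a Friday and is a leap year.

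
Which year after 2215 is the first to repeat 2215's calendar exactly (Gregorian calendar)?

2226

Two years share a calendar iff Jan 1 falls on the same weekday and both are leap or both are common. 2215: Jan 1 is Sunday, common year.
2216: Jan 1 Monday, leap
2217: Jan 1 Wednesday, common
2218: Jan 1 Thursday, common
2219: Jan 1 Friday, common
2220: Jan 1 Saturday, leap
2221: Jan 1 Monday, common
2222: Jan 1 Tuesday, common
2223: Jan 1 Wednesday, common
2224: Jan 1 Thursday, leap
2225: Jan 1 Saturday, common
2226: Jan 1 Sunday, common
2226 matches on both conditions.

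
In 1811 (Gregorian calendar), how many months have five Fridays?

A month of length L has five Fridays iff its first Friday is on day ≤ L−28 (so day 1–3 in a 31-day month, 1–2 in a 30-day month, day 1 in a leap February).
Checking each month of 1811: Jan starts Tue (31d); Feb starts Fri (28d); Mar starts Fri (31d) ✓; Apr starts Mon (30d); May starts Wed (31d) ✓; Jun starts Sat (30d); Jul starts Mon (31d); Aug starts Thu (31d) ✓; Sep starts Sun (30d); Oct starts Tue (31d); Nov starts Fri (30d) ✓; Dec starts Sun (31d).
Five-Friday months: March, May, August, November → 4.

4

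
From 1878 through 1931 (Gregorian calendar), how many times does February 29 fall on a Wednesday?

Leap years in 1878–1931: 12 of them.
Feb 29 weekday advances by 5 (mod 7) from one leap year to the next four years later (or differs when a century non-leap intervenes).
Leap-day weekdays: 1880:Sun 1884:Fri 1888:Wed✓ 1892:Mon 1896:Sat 1904:Mon 1908:Sat 1912:Thu 1916:Tue 1920:Sun 1924:Fri 1928:Wed✓
Wednesday: 1888, 1928 → 2.

2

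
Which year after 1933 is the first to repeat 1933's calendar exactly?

Two years share a calendar iff Jan 1 falls on the same weekday and both are leap or both are common. 1933: Jan 1 is Sunday, common year.
1934: Jan 1 Monday, common
1935: Jan 1 Tuesday, common
1936: Jan 1 Wednesday, leap
1937: Jan 1 Friday, common
1938: Jan 1 Saturday, common
1939: Jan 1 Sunday, common
1939 matches on both conditions.

1939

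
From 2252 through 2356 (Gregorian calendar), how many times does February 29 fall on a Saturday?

Leap years in 2252–2356: 26 of them.
Feb 29 weekday advances by 5 (mod 7) from one leap year to the next four years later (or differs when a century non-leap intervenes).
Leap-day weekdays: 2252:Sun 2256:Fri 2260:Wed 2264:Mon 2268:Sat✓ 2272:Thu 2276:Tue 2280:Sun 2284:Fri 2288:Wed 2292:Mon 2296:Sat✓ 2304:Mon 2308:Sat✓ 2312:Thu 2316:Tue 2320:Sun 2324:Fri 2328:Wed 2332:Mon 2336:Sat✓ 2340:Thu 2344:Tue 2348:Sun 2352:Fri 2356:Wed
Saturday: 2268, 2296, 2308, 2336 → 4.

4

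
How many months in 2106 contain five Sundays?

4

A month of length L has five Sundays iff its first Sunday is on day ≤ L−28 (so day 1–3 in a 31-day month, 1–2 in a 30-day month, day 1 in a leap February).
Checking each month of 2106: Jan starts Fri (31d) ✓; Feb starts Mon (28d); Mar starts Mon (31d); Apr starts Thu (30d); May starts Sat (31d) ✓; Jun starts Tue (30d); Jul starts Thu (31d); Aug starts Sun (31d) ✓; Sep starts Wed (30d); Oct starts Fri (31d) ✓; Nov starts Mon (30d); Dec starts Wed (31d).
Five-Sunday months: January, May, August, October → 4.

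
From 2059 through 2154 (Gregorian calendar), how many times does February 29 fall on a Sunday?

3

Leap years in 2059–2154: 23 of them.
Feb 29 weekday advances by 5 (mod 7) from one leap year to the next four years later (or differs when a century non-leap intervenes).
Leap-day weekdays: 2060:Sun✓ 2064:Fri 2068:Wed 2072:Mon 2076:Sat 2080:Thu 2084:Tue 2088:Sun✓ 2092:Fri 2096:Wed 2104:Fri 2108:Wed 2112:Mon 2116:Sat 2120:Thu 2124:Tue 2128:Sun✓ 2132:Fri 2136:Wed 2140:Mon 2144:Sat 2148:Thu 2152:Tue
Sunday: 2060, 2088, 2128 → 3.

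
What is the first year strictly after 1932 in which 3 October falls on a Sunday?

From one year to the next, a fixed date's weekday advances by 1, or by 2 when a Feb 29 lies between the two dates.
1932: October 3 is Monday.
1933: Tuesday (+1)
1934: Wednesday (+1)
1935: Thursday (+1)
1936: Saturday (+2)
1937: Sunday (+1)
3 October falls on a Sunday in 1937.

1937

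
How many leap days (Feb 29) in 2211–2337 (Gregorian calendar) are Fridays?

Leap years in 2211–2337: 31 of them.
Feb 29 weekday advances by 5 (mod 7) from one leap year to the next four years later (or differs when a century non-leap intervenes).
Leap-day weekdays: 2212:Sat 2216:Thu 2220:Tue 2224:Sun 2228:Fri✓ 2232:Wed 2236:Mon 2240:Sat 2244:Thu 2248:Tue 2252:Sun 2256:Fri✓ 2260:Wed …(5 more)… 2284:Fri✓ 2288:Wed 2292:Mon 2296:Sat 2304:Mon 2308:Sat 2312:Thu 2316:Tue 2320:Sun 2324:Fri✓ 2328:Wed 2332:Mon 2336:Sat
Friday: 2228, 2256, 2284, 2324 → 4.

4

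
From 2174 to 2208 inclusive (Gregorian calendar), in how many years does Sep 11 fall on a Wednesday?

5

Track Sep 11's weekday year by year (advancing +1, or +2 across a Feb 29):
  2174: Sun  2175: Mon (+1)  2176: Wed (+2) ✓  2177: Thu (+1)  2178: Fri (+1)
  2179: Sat (+1)  2180: Mon (+2)  2181: Tue (+1)  2182: Wed (+1) ✓  2183: Thu (+1)
  2184: Sat (+2)  2185: Sun (+1)  2186: Mon (+1)  2187: Tue (+1)  … (7 more years) …
  2195: Fri (+1)  2196: Sun (+2)  2197: Mon (+1)  2198: Tue (+1)  2199: Wed (+1) ✓
  2200: Thu (+1)  2201: Fri (+1)  2202: Sat (+1)  2203: Sun (+1)  2204: Tue (+2)
  2205: Wed (+1) ✓  2206: Thu (+1)  2207: Fri (+1)  2208: Sun (+2)
Wednesday years: 2176, 2182, 2193, 2199, 2205 — 5 in total.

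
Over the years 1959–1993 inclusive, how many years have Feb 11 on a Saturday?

5

Track Feb 11's weekday year by year (advancing +1, or +2 across a Feb 29):
  1959: Wed  1960: Thu (+1)  1961: Sat (+2) ✓  1962: Sun (+1)  1963: Mon (+1)
  1964: Tue (+1)  1965: Thu (+2)  1966: Fri (+1)  1967: Sat (+1) ✓  1968: Sun (+1)
  1969: Tue (+2)  1970: Wed (+1)  1971: Thu (+1)  1972: Fri (+1)  … (7 more years) …
  1980: Mon (+1)  1981: Wed (+2)  1982: Thu (+1)  1983: Fri (+1)  1984: Sat (+1) ✓
  1985: Mon (+2)  1986: Tue (+1)  1987: Wed (+1)  1988: Thu (+1)  1989: Sat (+2) ✓
  1990: Sun (+1)  1991: Mon (+1)  1992: Tue (+1)  1993: Thu (+2)
Saturday years: 1961, 1967, 1978, 1984, 1989 — 5 in total.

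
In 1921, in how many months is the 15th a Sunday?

Check the 15th of each month of 1921: Jan 15: Sat, Feb 15: Tue, Mar 15: Tue, Apr 15: Fri, May 15: Sun, Jun 15: Wed, Jul 15: Fri, Aug 15: Mon, Sep 15: Thu, Oct 15: Sat, Nov 15: Tue, Dec 15: Thu.
Sunday occurs in May — 1 month.

1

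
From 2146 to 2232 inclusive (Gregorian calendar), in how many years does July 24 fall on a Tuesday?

13

Track July 24's weekday year by year (advancing +1, or +2 across a Feb 29):
  2146: Sun  2147: Mon (+1)  2148: Wed (+2)  2149: Thu (+1)  2150: Fri (+1)
  2151: Sat (+1)  2152: Mon (+2)  2153: Tue (+1) ✓  2154: Wed (+1)  2155: Thu (+1)
  2156: Sat (+2)  2157: Sun (+1)  2158: Mon (+1)  2159: Tue (+1) ✓  … (59 more years) …
  2219: Sat (+1)  2220: Mon (+2)  2221: Tue (+1) ✓  2222: Wed (+1)  2223: Thu (+1)
  2224: Sat (+2)  2225: Sun (+1)  2226: Mon (+1)  2227: Tue (+1) ✓  2228: Thu (+2)
  2229: Fri (+1)  2230: Sat (+1)  2231: Sun (+1)  2232: Tue (+2) ✓
Tuesday years: 2153, 2159, 2164, 2170, 2181, 2187, 2192, 2198, 2204, 2210, 2221, 2227, 2232 — 13 in total.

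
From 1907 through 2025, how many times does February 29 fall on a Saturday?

5

Leap years in 1907–2025: 30 of them.
Feb 29 weekday advances by 5 (mod 7) from one leap year to the next four years later (or differs when a century non-leap intervenes).
Leap-day weekdays: 1908:Sat✓ 1912:Thu 1916:Tue 1920:Sun 1924:Fri 1928:Wed 1932:Mon 1936:Sat✓ 1940:Thu 1944:Tue 1948:Sun 1952:Fri 1956:Wed …(4 more)… 1976:Sun 1980:Fri 1984:Wed 1988:Mon 1992:Sat✓ 1996:Thu 2000:Tue 2004:Sun 2008:Fri 2012:Wed 2016:Mon 2020:Sat✓ 2024:Thu
Saturday: 1908, 1936, 1964, 1992, 2020 → 5.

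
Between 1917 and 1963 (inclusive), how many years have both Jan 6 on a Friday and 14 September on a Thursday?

Check each year's weekday for Jan 6 and 14 September:
  1917: Sat/Fri  1918: Sun/Sat  1919: Mon/Sun  1920: Tue/Tue  1921: Thu/Wed  1922: Fri/Thu ✓  1923: Sat/Fri  1924: Sun/Sun  1925: Tue/Mon  1926: Wed/Tue  1927: Thu/Wed  1928: Fri/Fri  1929: Sun/Sat  1930: Mon/Sun  …(19 more)…  1950: Fri/Thu ✓  1951: Sat/Fri  1952: Sun/Sun  1953: Tue/Mon  1954: Wed/Tue  1955: Thu/Wed  1956: Fri/Fri  1957: Sun/Sat  1958: Mon/Sun  1959: Tue/Mon  1960: Wed/Wed  1961: Fri/Thu ✓  1962: Sat/Fri  1963: Sun/Sat
Both conditions hold in: 1922, 1933, 1939, 1950, 1961 — 5.

5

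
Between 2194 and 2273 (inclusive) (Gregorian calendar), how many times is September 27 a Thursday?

Track September 27's weekday year by year (advancing +1, or +2 across a Feb 29):
  2194: Sat  2195: Sun (+1)  2196: Tue (+2)  2197: Wed (+1)  2198: Thu (+1) ✓
  2199: Fri (+1)  2200: Sat (+1)  2201: Sun (+1)  2202: Mon (+1)  2203: Tue (+1)
  2204: Thu (+2) ✓  2205: Fri (+1)  2206: Sat (+1)  2207: Sun (+1)  … (52 more years) …
  2260: Thu (+2) ✓  2261: Fri (+1)  2262: Sat (+1)  2263: Sun (+1)  2264: Tue (+2)
  2265: Wed (+1)  2266: Thu (+1) ✓  2267: Fri (+1)  2268: Sun (+2)  2269: Mon (+1)
  2270: Tue (+1)  2271: Wed (+1)  2272: Fri (+2)  2273: Sat (+1)
Thursday years: 2198, 2204, 2210, 2221, 2227, 2232, 2238, 2249, 2255, 2260, 2266 — 11 in total.

11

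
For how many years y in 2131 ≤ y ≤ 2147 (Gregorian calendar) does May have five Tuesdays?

May has 31 days; it has five Tuesdays when Tuesday falls among the first (month-length − 28) days — i.e. when May 1 is one of Tuesday/Monday/Sunday.
May 1 by year: 2131:Tue✓ 2132:Thu 2133:Fri 2134:Sat 2135:Sun✓ 2136:Tue✓ 2137:Wed 2138:Thu 2139:Fri 2140:Sun✓ 2141:Mon✓ 2142:Tue✓ 2143:Wed 2144:Fri 2145:Sat 2146:Sun✓ 2147:Mon✓
Years with five Tuesdays: 2131, 2135, 2136, 2140, 2141, 2142, 2146, 2147 → 8.

8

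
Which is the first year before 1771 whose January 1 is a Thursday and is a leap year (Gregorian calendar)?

Jan 1 advances by 2 weekdays after a leap year and by 1 after a common year.
1771: Jan 1 is Tuesday.
1770: Monday
1769: Sunday
1768: Friday (leap)
1767: Thursday
1766: Wednesday
1765: Tuesday
1764: Sunday (leap)
1763: Saturday
1762: Friday
1761: Thursday
1760: Tuesday (leap)
1759: Monday
1758: Sunday
1757: Saturday
1756: Thursday (leap)
1756 begins on a Thursday and is a leap year.

1756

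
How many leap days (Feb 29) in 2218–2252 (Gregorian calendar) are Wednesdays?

1

Leap years in 2218–2252: 9 of them.
Feb 29 weekday advances by 5 (mod 7) from one leap year to the next four years later (or differs when a century non-leap intervenes).
Leap-day weekdays: 2220:Tue 2224:Sun 2228:Fri 2232:Wed✓ 2236:Mon 2240:Sat 2244:Thu 2248:Tue 2252:Sun
Wednesday: 2232 → 1.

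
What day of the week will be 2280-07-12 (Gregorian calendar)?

Monday

January 1, 2280 is a Thursday.
July 12 is day 194 of the year, i.e. 193 days after Jan 1.
193 mod 7 = 4, so advance 4 weekdays from Thursday: Monday.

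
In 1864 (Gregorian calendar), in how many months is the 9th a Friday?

2

Check the 9th of each month of 1864: Jan 9: Sat, Feb 9: Tue, Mar 9: Wed, Apr 9: Sat, May 9: Mon, Jun 9: Thu, Jul 9: Sat, Aug 9: Tue, Sep 9: Fri, Oct 9: Sun, Nov 9: Wed, Dec 9: Fri.
Friday occurs in September, December — 2 months.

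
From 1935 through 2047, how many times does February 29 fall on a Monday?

4

Leap years in 1935–2047: 28 of them.
Feb 29 weekday advances by 5 (mod 7) from one leap year to the next four years later (or differs when a century non-leap intervenes).
Leap-day weekdays: 1936:Sat 1940:Thu 1944:Tue 1948:Sun 1952:Fri 1956:Wed 1960:Mon✓ 1964:Sat 1968:Thu 1972:Tue 1976:Sun 1980:Fri 1984:Wed 1988:Mon✓ 1992:Sat 1996:Thu 2000:Tue 2004:Sun 2008:Fri 2012:Wed 2016:Mon✓ 2020:Sat 2024:Thu 2028:Tue 2032:Sun 2036:Fri 2040:Wed 2044:Mon✓
Monday: 1960, 1988, 2016, 2044 → 4.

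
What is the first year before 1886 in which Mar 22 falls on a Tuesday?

1881

From one year to the next, a fixed date's weekday advances by 1, or by 2 when a Feb 29 lies between the two dates.
1886: March 22 is Monday.
1885: Sunday (−1)
1884: Saturday (−1)
1883: Thursday (−2)
1882: Wednesday (−1)
1881: Tuesday (−1)
Mar 22 falls on a Tuesday in 1881.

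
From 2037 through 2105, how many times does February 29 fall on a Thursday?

Leap years in 2037–2105: 16 of them.
Feb 29 weekday advances by 5 (mod 7) from one leap year to the next four years later (or differs when a century non-leap intervenes).
Leap-day weekdays: 2040:Wed 2044:Mon 2048:Sat 2052:Thu✓ 2056:Tue 2060:Sun 2064:Fri 2068:Wed 2072:Mon 2076:Sat 2080:Thu✓ 2084:Tue 2088:Sun 2092:Fri 2096:Wed 2104:Fri
Thursday: 2052, 2080 → 2.

2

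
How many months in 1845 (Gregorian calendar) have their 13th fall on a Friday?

1

Check the 13th of each month of 1845: Jan 13: Mon, Feb 13: Thu, Mar 13: Thu, Apr 13: Sun, May 13: Tue, Jun 13: Fri, Jul 13: Sun, Aug 13: Wed, Sep 13: Sat, Oct 13: Mon, Nov 13: Thu, Dec 13: Sat.
Friday occurs in June — 1 month.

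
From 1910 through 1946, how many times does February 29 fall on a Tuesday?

Leap years in 1910–1946: 9 of them.
Feb 29 weekday advances by 5 (mod 7) from one leap year to the next four years later (or differs when a century non-leap intervenes).
Leap-day weekdays: 1912:Thu 1916:Tue✓ 1920:Sun 1924:Fri 1928:Wed 1932:Mon 1936:Sat 1940:Thu 1944:Tue✓
Tuesday: 1916, 1944 → 2.

2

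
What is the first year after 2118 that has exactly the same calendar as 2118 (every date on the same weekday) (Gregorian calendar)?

2129

Two years share a calendar iff Jan 1 falls on the same weekday and both are leap or both are common. 2118: Jan 1 is Saturday, common year.
2119: Jan 1 Sunday, common
2120: Jan 1 Monday, leap
2121: Jan 1 Wednesday, common
2122: Jan 1 Thursday, common
2123: Jan 1 Friday, common
2124: Jan 1 Saturday, leap
2125: Jan 1 Monday, common
2126: Jan 1 Tuesday, common
2127: Jan 1 Wednesday, common
2128: Jan 1 Thursday, leap
2129: Jan 1 Saturday, common
2129 matches on both conditions.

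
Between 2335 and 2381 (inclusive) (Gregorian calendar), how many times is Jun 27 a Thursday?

7

Track Jun 27's weekday year by year (advancing +1, or +2 across a Feb 29):
  2335: Thu ✓  2336: Sat (+2)  2337: Sun (+1)  2338: Mon (+1)  2339: Tue (+1)
  2340: Thu (+2) ✓  2341: Fri (+1)  2342: Sat (+1)  2343: Sun (+1)  2344: Tue (+2)
  2345: Wed (+1)  2346: Thu (+1) ✓  2347: Fri (+1)  2348: Sun (+2)  … (19 more years) …
  2368: Thu (+2) ✓  2369: Fri (+1)  2370: Sat (+1)  2371: Sun (+1)  2372: Tue (+2)
  2373: Wed (+1)  2374: Thu (+1) ✓  2375: Fri (+1)  2376: Sun (+2)  2377: Mon (+1)
  2378: Tue (+1)  2379: Wed (+1)  2380: Fri (+2)  2381: Sat (+1)
Thursday years: 2335, 2340, 2346, 2357, 2363, 2368, 2374 — 7 in total.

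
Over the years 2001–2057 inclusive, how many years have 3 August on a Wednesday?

8

Track 3 August's weekday year by year (advancing +1, or +2 across a Feb 29):
  2001: Fri  2002: Sat (+1)  2003: Sun (+1)  2004: Tue (+2)  2005: Wed (+1) ✓
  2006: Thu (+1)  2007: Fri (+1)  2008: Sun (+2)  2009: Mon (+1)  2010: Tue (+1)
  2011: Wed (+1) ✓  2012: Fri (+2)  2013: Sat (+1)  2014: Sun (+1)  … (29 more years) …
  2044: Wed (+2) ✓  2045: Thu (+1)  2046: Fri (+1)  2047: Sat (+1)  2048: Mon (+2)
  2049: Tue (+1)  2050: Wed (+1) ✓  2051: Thu (+1)  2052: Sat (+2)  2053: Sun (+1)
  2054: Mon (+1)  2055: Tue (+1)  2056: Thu (+2)  2057: Fri (+1)
Wednesday years: 2005, 2011, 2016, 2022, 2033, 2039, 2044, 2050 — 8 in total.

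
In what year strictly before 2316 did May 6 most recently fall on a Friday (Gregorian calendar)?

From one year to the next, a fixed date's weekday advances by 1, or by 2 when a Feb 29 lies between the two dates.
2316: May 6 is Saturday.
2315: Thursday (−2)
2314: Wednesday (−1)
2313: Tuesday (−1)
2312: Monday (−1)
2311: Saturday (−2)
2310: Friday (−1)
May 6 falls on a Friday in 2310.

2310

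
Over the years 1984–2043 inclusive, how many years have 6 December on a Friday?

Track 6 December's weekday year by year (advancing +1, or +2 across a Feb 29):
  1984: Thu  1985: Fri (+1) ✓  1986: Sat (+1)  1987: Sun (+1)  1988: Tue (+2)
  1989: Wed (+1)  1990: Thu (+1)  1991: Fri (+1) ✓  1992: Sun (+2)  1993: Mon (+1)
  1994: Tue (+1)  1995: Wed (+1)  1996: Fri (+2) ✓  1997: Sat (+1)  … (32 more years) …
  2030: Fri (+1) ✓  2031: Sat (+1)  2032: Mon (+2)  2033: Tue (+1)  2034: Wed (+1)
  2035: Thu (+1)  2036: Sat (+2)  2037: Sun (+1)  2038: Mon (+1)  2039: Tue (+1)
  2040: Thu (+2)  2041: Fri (+1) ✓  2042: Sat (+1)  2043: Sun (+1)
Friday years: 1985, 1991, 1996, 2002, 2013, 2019, 2024, 2030, 2041 — 9 in total.

9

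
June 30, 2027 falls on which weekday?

Wednesday

January 1, 2027 is a Friday.
June 30 is day 181 of the year, i.e. 180 days after Jan 1.
180 mod 7 = 5, so advance 5 weekdays from Friday: Wednesday.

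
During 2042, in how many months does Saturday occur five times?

4

A month of length L has five Saturdays iff its first Saturday is on day ≤ L−28 (so day 1–3 in a 31-day month, 1–2 in a 30-day month, day 1 in a leap February).
Checking each month of 2042: Jan starts Wed (31d); Feb starts Sat (28d); Mar starts Sat (31d) ✓; Apr starts Tue (30d); May starts Thu (31d) ✓; Jun starts Sun (30d); Jul starts Tue (31d); Aug starts Fri (31d) ✓; Sep starts Mon (30d); Oct starts Wed (31d); Nov starts Sat (30d) ✓; Dec starts Mon (31d).
Five-Saturday months: March, May, August, November → 4.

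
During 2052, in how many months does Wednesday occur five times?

4

A month of length L has five Wednesdays iff its first Wednesday is on day ≤ L−28 (so day 1–3 in a 31-day month, 1–2 in a 30-day month, day 1 in a leap February).
Checking each month of 2052: Jan starts Mon (31d) ✓; Feb starts Thu (29d); Mar starts Fri (31d); Apr starts Mon (30d); May starts Wed (31d) ✓; Jun starts Sat (30d); Jul starts Mon (31d) ✓; Aug starts Thu (31d); Sep starts Sun (30d); Oct starts Tue (31d) ✓; Nov starts Fri (30d); Dec starts Sun (31d).
Five-Wednesday months: January, May, July, October → 4.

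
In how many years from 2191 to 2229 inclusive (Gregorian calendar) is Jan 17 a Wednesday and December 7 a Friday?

4

Check each year's weekday for Jan 17 and December 7:
  2191: Mon/Wed  2192: Tue/Fri  2193: Thu/Sat  2194: Fri/Sun  2195: Sat/Mon  2196: Sun/Wed  2197: Tue/Thu  2198: Wed/Fri ✓  2199: Thu/Sat  2200: Fri/Sun  2201: Sat/Mon  2202: Sun/Tue  2203: Mon/Wed  2204: Tue/Fri  …(11 more)…  2216: Wed/Sat  2217: Fri/Sun  2218: Sat/Mon  2219: Sun/Tue  2220: Mon/Thu  2221: Wed/Fri ✓  2222: Thu/Sat  2223: Fri/Sun  2224: Sat/Tue  2225: Mon/Wed  2226: Tue/Thu  2227: Wed/Fri ✓  2228: Thu/Sun  2229: Sat/Mon
Both conditions hold in: 2198, 2210, 2221, 2227 — 4.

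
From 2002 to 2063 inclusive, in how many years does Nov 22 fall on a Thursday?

Track Nov 22's weekday year by year (advancing +1, or +2 across a Feb 29):
  2002: Fri  2003: Sat (+1)  2004: Mon (+2)  2005: Tue (+1)  2006: Wed (+1)
  2007: Thu (+1) ✓  2008: Sat (+2)  2009: Sun (+1)  2010: Mon (+1)  2011: Tue (+1)
  2012: Thu (+2) ✓  2013: Fri (+1)  2014: Sat (+1)  2015: Sun (+1)  … (34 more years) …
  2050: Tue (+1)  2051: Wed (+1)  2052: Fri (+2)  2053: Sat (+1)  2054: Sun (+1)
  2055: Mon (+1)  2056: Wed (+2)  2057: Thu (+1) ✓  2058: Fri (+1)  2059: Sat (+1)
  2060: Mon (+2)  2061: Tue (+1)  2062: Wed (+1)  2063: Thu (+1) ✓
Thursday years: 2007, 2012, 2018, 2029, 2035, 2040, 2046, 2057, 2063 — 9 in total.

9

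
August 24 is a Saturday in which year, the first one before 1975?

From one year to the next, a fixed date's weekday advances by 1, or by 2 when a Feb 29 lies between the two dates.
1975: August 24 is Sunday.
1974: Saturday (−1)
August 24 falls on a Saturday in 1974.

1974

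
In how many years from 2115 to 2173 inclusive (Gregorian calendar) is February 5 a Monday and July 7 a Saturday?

Check each year's weekday for February 5 and July 7:
  2115: Tue/Sun  2116: Wed/Tue  2117: Fri/Wed  2118: Sat/Thu  2119: Sun/Fri  2120: Mon/Sun  2121: Wed/Mon  2122: Thu/Tue  2123: Fri/Wed  2124: Sat/Fri  2125: Mon/Sat ✓  2126: Tue/Sun  2127: Wed/Mon  2128: Thu/Wed  …(31 more)…  2160: Tue/Mon  2161: Thu/Tue  2162: Fri/Wed  2163: Sat/Thu  2164: Sun/Sat  2165: Tue/Sun  2166: Wed/Mon  2167: Thu/Tue  2168: Fri/Thu  2169: Sun/Fri  2170: Mon/Sat ✓  2171: Tue/Sun  2172: Wed/Tue  2173: Fri/Wed
Both conditions hold in: 2125, 2131, 2142, 2153, 2159, 2170 — 6.

6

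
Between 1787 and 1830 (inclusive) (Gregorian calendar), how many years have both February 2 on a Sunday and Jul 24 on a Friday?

Check each year's weekday for February 2 and Jul 24:
  1787: Fri/Tue  1788: Sat/Thu  1789: Mon/Fri  1790: Tue/Sat  1791: Wed/Sun  1792: Thu/Tue  1793: Sat/Wed  1794: Sun/Thu  1795: Mon/Fri  1796: Tue/Sun  1797: Thu/Mon  1798: Fri/Tue  1799: Sat/Wed  1800: Sun/Thu  …(16 more)…  1817: Sun/Thu  1818: Mon/Fri  1819: Tue/Sat  1820: Wed/Mon  1821: Fri/Tue  1822: Sat/Wed  1823: Sun/Thu  1824: Mon/Sat  1825: Wed/Sun  1826: Thu/Mon  1827: Fri/Tue  1828: Sat/Thu  1829: Mon/Fri  1830: Tue/Sat
Both conditions hold in: 1812 — 1.

1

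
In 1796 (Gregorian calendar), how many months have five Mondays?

A month of length L has five Mondays iff its first Monday is on day ≤ L−28 (so day 1–3 in a 31-day month, 1–2 in a 30-day month, day 1 in a leap February).
Checking each month of 1796: Jan starts Fri (31d); Feb starts Mon (29d) ✓; Mar starts Tue (31d); Apr starts Fri (30d); May starts Sun (31d) ✓; Jun starts Wed (30d); Jul starts Fri (31d); Aug starts Mon (31d) ✓; Sep starts Thu (30d); Oct starts Sat (31d) ✓; Nov starts Tue (30d); Dec starts Thu (31d).
Five-Monday months: February, May, August, October → 4.

4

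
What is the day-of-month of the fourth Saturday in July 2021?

24

July 1, 2021 is a Thursday, so the first Saturday is the 3rd.
The fourth Saturday is 3 + 21 = 24.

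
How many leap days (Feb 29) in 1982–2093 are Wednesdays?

4

Leap years in 1982–2093: 28 of them.
Feb 29 weekday advances by 5 (mod 7) from one leap year to the next four years later (or differs when a century non-leap intervenes).
Leap-day weekdays: 1984:Wed✓ 1988:Mon 1992:Sat 1996:Thu 2000:Tue 2004:Sun 2008:Fri 2012:Wed✓ 2016:Mon 2020:Sat 2024:Thu 2028:Tue 2032:Sun 2036:Fri 2040:Wed✓ 2044:Mon 2048:Sat 2052:Thu 2056:Tue 2060:Sun 2064:Fri 2068:Wed✓ 2072:Mon 2076:Sat 2080:Thu 2084:Tue 2088:Sun 2092:Fri
Wednesday: 1984, 2012, 2040, 2068 → 4.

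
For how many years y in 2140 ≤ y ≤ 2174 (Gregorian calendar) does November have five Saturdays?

9

November has 30 days; it has five Saturdays when Saturday falls among the first (month-length − 28) days — i.e. when November 1 is one of Saturday/Friday.
November 1 by year: 2140:Tue 2141:Wed 2142:Thu 2143:Fri✓ 2144:Sun 2145:Mon 2146:Tue 2147:Wed 2148:Fri✓ 2149:Sat✓ 2150:Sun 2151:Mon 2152:Wed 2153:Thu 2154:Fri✓ …(5 more)… 2160:Sat✓ 2161:Sun 2162:Mon 2163:Tue 2164:Thu 2165:Fri✓ 2166:Sat✓ 2167:Sun 2168:Tue 2169:Wed 2170:Thu 2171:Fri✓ 2172:Sun 2173:Mon 2174:Tue
Years with five Saturdays: 2143, 2148, 2149, 2154, 2155, 2160, 2165, 2166, 2171 → 9.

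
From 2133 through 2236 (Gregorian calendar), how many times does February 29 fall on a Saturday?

Leap years in 2133–2236: 25 of them.
Feb 29 weekday advances by 5 (mod 7) from one leap year to the next four years later (or differs when a century non-leap intervenes).
Leap-day weekdays: 2136:Wed 2140:Mon 2144:Sat✓ 2148:Thu 2152:Tue 2156:Sun 2160:Fri 2164:Wed 2168:Mon 2172:Sat✓ 2176:Thu 2180:Tue 2184:Sun 2188:Fri 2192:Wed 2196:Mon 2204:Wed 2208:Mon 2212:Sat✓ 2216:Thu 2220:Tue 2224:Sun 2228:Fri 2232:Wed 2236:Mon
Saturday: 2144, 2172, 2212 → 3.

3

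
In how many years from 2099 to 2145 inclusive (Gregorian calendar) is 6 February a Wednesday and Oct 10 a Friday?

Check each year's weekday for 6 February and Oct 10:
  2099: Fri/Sat  2100: Sat/Sun  2101: Sun/Mon  2102: Mon/Tue  2103: Tue/Wed  2104: Wed/Fri ✓  2105: Fri/Sat  2106: Sat/Sun  2107: Sun/Mon  2108: Mon/Wed  2109: Wed/Thu  2110: Thu/Fri  2111: Fri/Sat  2112: Sat/Mon  …(19 more)…  2132: Wed/Fri ✓  2133: Fri/Sat  2134: Sat/Sun  2135: Sun/Mon  2136: Mon/Wed  2137: Wed/Thu  2138: Thu/Fri  2139: Fri/Sat  2140: Sat/Mon  2141: Mon/Tue  2142: Tue/Wed  2143: Wed/Thu  2144: Thu/Sat  2145: Sat/Sun
Both conditions hold in: 2104, 2132 — 2.

2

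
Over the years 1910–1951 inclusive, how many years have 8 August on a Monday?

6

Track 8 August's weekday year by year (advancing +1, or +2 across a Feb 29):
  1910: Mon ✓  1911: Tue (+1)  1912: Thu (+2)  1913: Fri (+1)  1914: Sat (+1)
  1915: Sun (+1)  1916: Tue (+2)  1917: Wed (+1)  1918: Thu (+1)  1919: Fri (+1)
  1920: Sun (+2)  1921: Mon (+1) ✓  1922: Tue (+1)  1923: Wed (+1)  … (14 more years) …
  1938: Mon (+1) ✓  1939: Tue (+1)  1940: Thu (+2)  1941: Fri (+1)  1942: Sat (+1)
  1943: Sun (+1)  1944: Tue (+2)  1945: Wed (+1)  1946: Thu (+1)  1947: Fri (+1)
  1948: Sun (+2)  1949: Mon (+1) ✓  1950: Tue (+1)  1951: Wed (+1)
Monday years: 1910, 1921, 1927, 1932, 1938, 1949 — 6 in total.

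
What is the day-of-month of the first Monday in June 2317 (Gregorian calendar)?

4

June 1, 2317 is a Friday, so the first Monday is the 4th.
The first Monday is 4 + 0 = 4.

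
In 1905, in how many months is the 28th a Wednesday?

Check the 28th of each month of 1905: Jan 28: Sat, Feb 28: Tue, Mar 28: Tue, Apr 28: Fri, May 28: Sun, Jun 28: Wed, Jul 28: Fri, Aug 28: Mon, Sep 28: Thu, Oct 28: Sat, Nov 28: Tue, Dec 28: Thu.
Wednesday occurs in June — 1 month.

1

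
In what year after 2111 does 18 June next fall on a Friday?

2117

From one year to the next, a fixed date's weekday advances by 1, or by 2 when a Feb 29 lies between the two dates.
2111: June 18 is Thursday.
2112: Saturday (+2)
2113: Sunday (+1)
2114: Monday (+1)
2115: Tuesday (+1)
2116: Thursday (+2)
2117: Friday (+1)
18 June falls on a Friday in 2117.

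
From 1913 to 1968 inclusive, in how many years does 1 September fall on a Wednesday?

Track 1 September's weekday year by year (advancing +1, or +2 across a Feb 29):
  1913: Mon  1914: Tue (+1)  1915: Wed (+1) ✓  1916: Fri (+2)  1917: Sat (+1)
  1918: Sun (+1)  1919: Mon (+1)  1920: Wed (+2) ✓  1921: Thu (+1)  1922: Fri (+1)
  1923: Sat (+1)  1924: Mon (+2)  1925: Tue (+1)  1926: Wed (+1) ✓  … (28 more years) …
  1955: Thu (+1)  1956: Sat (+2)  1957: Sun (+1)  1958: Mon (+1)  1959: Tue (+1)
  1960: Thu (+2)  1961: Fri (+1)  1962: Sat (+1)  1963: Sun (+1)  1964: Tue (+2)
  1965: Wed (+1) ✓  1966: Thu (+1)  1967: Fri (+1)  1968: Sun (+2)
Wednesday years: 1915, 1920, 1926, 1937, 1943, 1948, 1954, 1965 — 8 in total.

8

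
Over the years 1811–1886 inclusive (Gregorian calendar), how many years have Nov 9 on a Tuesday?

Track Nov 9's weekday year by year (advancing +1, or +2 across a Feb 29):
  1811: Sat  1812: Mon (+2)  1813: Tue (+1) ✓  1814: Wed (+1)  1815: Thu (+1)
  1816: Sat (+2)  1817: Sun (+1)  1818: Mon (+1)  1819: Tue (+1) ✓  1820: Thu (+2)
  1821: Fri (+1)  1822: Sat (+1)  1823: Sun (+1)  1824: Tue (+2) ✓  … (48 more years) …
  1873: Sun (+1)  1874: Mon (+1)  1875: Tue (+1) ✓  1876: Thu (+2)  1877: Fri (+1)
  1878: Sat (+1)  1879: Sun (+1)  1880: Tue (+2) ✓  1881: Wed (+1)  1882: Thu (+1)
  1883: Fri (+1)  1884: Sun (+2)  1885: Mon (+1)  1886: Tue (+1) ✓
Tuesday years: 1813, 1819, 1824, 1830, 1841, 1847, 1852, 1858, 1869, 1875, 1880, 1886 — 12 in total.

12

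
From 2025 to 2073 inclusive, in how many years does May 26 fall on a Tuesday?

Track May 26's weekday year by year (advancing +1, or +2 across a Feb 29):
  2025: Mon  2026: Tue (+1) ✓  2027: Wed (+1)  2028: Fri (+2)  2029: Sat (+1)
  2030: Sun (+1)  2031: Mon (+1)  2032: Wed (+2)  2033: Thu (+1)  2034: Fri (+1)
  2035: Sat (+1)  2036: Mon (+2)  2037: Tue (+1) ✓  2038: Wed (+1)  … (21 more years) …
  2060: Wed (+2)  2061: Thu (+1)  2062: Fri (+1)  2063: Sat (+1)  2064: Mon (+2)
  2065: Tue (+1) ✓  2066: Wed (+1)  2067: Thu (+1)  2068: Sat (+2)  2069: Sun (+1)
  2070: Mon (+1)  2071: Tue (+1) ✓  2072: Thu (+2)  2073: Fri (+1)
Tuesday years: 2026, 2037, 2043, 2048, 2054, 2065, 2071 — 7 in total.

7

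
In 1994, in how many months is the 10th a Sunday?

Check the 10th of each month of 1994: Jan 10: Mon, Feb 10: Thu, Mar 10: Thu, Apr 10: Sun, May 10: Tue, Jun 10: Fri, Jul 10: Sun, Aug 10: Wed, Sep 10: Sat, Oct 10: Mon, Nov 10: Thu, Dec 10: Sat.
Sunday occurs in April, July — 2 months.

2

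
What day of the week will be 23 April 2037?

January 1, 2037 is a Thursday.
April 23 is day 113 of the year, i.e. 112 days after Jan 1.
112 mod 7 = 0, so advance 0 weekdays from Thursday: Thursday.

Thursday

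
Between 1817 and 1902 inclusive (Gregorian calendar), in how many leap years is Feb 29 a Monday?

Leap years in 1817–1902: 20 of them.
Feb 29 weekday advances by 5 (mod 7) from one leap year to the next four years later (or differs when a century non-leap intervenes).
Leap-day weekdays: 1820:Tue 1824:Sun 1828:Fri 1832:Wed 1836:Mon✓ 1840:Sat 1844:Thu 1848:Tue 1852:Sun 1856:Fri 1860:Wed 1864:Mon✓ 1868:Sat 1872:Thu 1876:Tue 1880:Sun 1884:Fri 1888:Wed 1892:Mon✓ 1896:Sat
Monday: 1836, 1864, 1892 → 3.

3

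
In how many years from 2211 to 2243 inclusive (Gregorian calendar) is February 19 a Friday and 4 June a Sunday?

0

Check each year's weekday for February 19 and 4 June:
  2211: Tue/Tue  2212: Wed/Thu  2213: Fri/Fri  2214: Sat/Sat  2215: Sun/Sun  2216: Mon/Tue  2217: Wed/Wed  2218: Thu/Thu  2219: Fri/Fri  2220: Sat/Sun  2221: Mon/Mon  2222: Tue/Tue  2223: Wed/Wed  2224: Thu/Fri  …(5 more)…  2230: Fri/Fri  2231: Sat/Sat  2232: Sun/Mon  2233: Tue/Tue  2234: Wed/Wed  2235: Thu/Thu  2236: Fri/Sat  2237: Sun/Sun  2238: Mon/Mon  2239: Tue/Tue  2240: Wed/Thu  2241: Fri/Fri  2242: Sat/Sat  2243: Sun/Sun
Both conditions hold in: no year — 0.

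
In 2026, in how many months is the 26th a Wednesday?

1

Check the 26th of each month of 2026: Jan 26: Mon, Feb 26: Thu, Mar 26: Thu, Apr 26: Sun, May 26: Tue, Jun 26: Fri, Jul 26: Sun, Aug 26: Wed, Sep 26: Sat, Oct 26: Mon, Nov 26: Thu, Dec 26: Sat.
Wednesday occurs in August — 1 month.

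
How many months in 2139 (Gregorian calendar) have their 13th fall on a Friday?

3

Check the 13th of each month of 2139: Jan 13: Tue, Feb 13: Fri, Mar 13: Fri, Apr 13: Mon, May 13: Wed, Jun 13: Sat, Jul 13: Mon, Aug 13: Thu, Sep 13: Sun, Oct 13: Tue, Nov 13: Fri, Dec 13: Sun.
Friday occurs in February, March, November — 3 months.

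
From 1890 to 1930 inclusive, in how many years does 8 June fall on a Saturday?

Track 8 June's weekday year by year (advancing +1, or +2 across a Feb 29):
  1890: Sun  1891: Mon (+1)  1892: Wed (+2)  1893: Thu (+1)  1894: Fri (+1)
  1895: Sat (+1) ✓  1896: Mon (+2)  1897: Tue (+1)  1898: Wed (+1)  1899: Thu (+1)
  1900: Fri (+1)  1901: Sat (+1) ✓  1902: Sun (+1)  1903: Mon (+1)  … (13 more years) …
  1917: Fri (+1)  1918: Sat (+1) ✓  1919: Sun (+1)  1920: Tue (+2)  1921: Wed (+1)
  1922: Thu (+1)  1923: Fri (+1)  1924: Sun (+2)  1925: Mon (+1)  1926: Tue (+1)
  1927: Wed (+1)  1928: Fri (+2)  1929: Sat (+1) ✓  1930: Sun (+1)
Saturday years: 1895, 1901, 1907, 1912, 1918, 1929 — 6 in total.

6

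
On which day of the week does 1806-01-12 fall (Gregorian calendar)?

January 1, 1806 is a Wednesday.
January 12 is day 12 of the year, i.e. 11 days after Jan 1.
11 mod 7 = 4, so advance 4 weekdays from Wednesday: Sunday.

Sunday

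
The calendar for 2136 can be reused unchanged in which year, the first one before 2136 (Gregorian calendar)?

Two years share a calendar iff Jan 1 falls on the same weekday and both are leap or both are common. 2136: Jan 1 is Sunday, leap year.
2135: Jan 1 Saturday, common
2134: Jan 1 Friday, common
2133: Jan 1 Thursday, common
2132: Jan 1 Tuesday, leap
2131: Jan 1 Monday, common
2130: Jan 1 Sunday, common
2129: Jan 1 Saturday, common
2128: Jan 1 Thursday, leap
2127: Jan 1 Wednesday, common
2126: Jan 1 Tuesday, common
2125: Jan 1 Monday, common
2124: Jan 1 Saturday, leap
2123: Jan 1 Friday, common
2122: Jan 1 Thursday, common
2121: Jan 1 Wednesday, common
2120: Jan 1 Monday, leap
2119: Jan 1 Sunday, common
2118: Jan 1 Saturday, common
2117: Jan 1 Friday, common
2116: Jan 1 Wednesday, leap
2115: Jan 1 Tuesday, common
2114: Jan 1 Monday, common
2113: Jan 1 Sunday, common
2112: Jan 1 Friday, leap
2111: Jan 1 Thursday, common
2110: Jan 1 Wednesday, common
2109: Jan 1 Tuesday, common
2108: Jan 1 Sunday, leap
2108 matches on both conditions.

2108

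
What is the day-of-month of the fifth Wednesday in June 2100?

June 1, 2100 is a Tuesday, so the first Wednesday is the 2nd.
The fifth Wednesday is 2 + 28 = 30.

30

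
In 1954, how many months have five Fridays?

5

A month of length L has five Fridays iff its first Friday is on day ≤ L−28 (so day 1–3 in a 31-day month, 1–2 in a 30-day month, day 1 in a leap February).
Checking each month of 1954: Jan starts Fri (31d) ✓; Feb starts Mon (28d); Mar starts Mon (31d); Apr starts Thu (30d) ✓; May starts Sat (31d); Jun starts Tue (30d); Jul starts Thu (31d) ✓; Aug starts Sun (31d); Sep starts Wed (30d); Oct starts Fri (31d) ✓; Nov starts Mon (30d); Dec starts Wed (31d) ✓.
Five-Friday months: January, April, July, October, December → 5.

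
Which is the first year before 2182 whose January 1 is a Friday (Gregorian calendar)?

2179

Jan 1 advances by 2 weekdays after a leap year and by 1 after a common year.
2182: Jan 1 is Tuesday.
2181: Monday
2180: Saturday (leap)
2179: Friday
2179 begins on a Friday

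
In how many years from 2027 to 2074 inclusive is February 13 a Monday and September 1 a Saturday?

2

Check each year's weekday for February 13 and September 1:
  2027: Sat/Wed  2028: Sun/Fri  2029: Tue/Sat  2030: Wed/Sun  2031: Thu/Mon  2032: Fri/Wed  2033: Sun/Thu  2034: Mon/Fri  2035: Tue/Sat  2036: Wed/Mon  2037: Fri/Tue  2038: Sat/Wed  2039: Sun/Thu  2040: Mon/Sat ✓  …(20 more)…  2061: Sun/Thu  2062: Mon/Fri  2063: Tue/Sat  2064: Wed/Mon  2065: Fri/Tue  2066: Sat/Wed  2067: Sun/Thu  2068: Mon/Sat ✓  2069: Wed/Sun  2070: Thu/Mon  2071: Fri/Tue  2072: Sat/Thu  2073: Mon/Fri  2074: Tue/Sat
Both conditions hold in: 2040, 2068 — 2.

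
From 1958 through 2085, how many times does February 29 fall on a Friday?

4

Leap years in 1958–2085: 32 of them.
Feb 29 weekday advances by 5 (mod 7) from one leap year to the next four years later (or differs when a century non-leap intervenes).
Leap-day weekdays: 1960:Mon 1964:Sat 1968:Thu 1972:Tue 1976:Sun 1980:Fri✓ 1984:Wed 1988:Mon 1992:Sat 1996:Thu 2000:Tue 2004:Sun 2008:Fri✓ …(6 more)… 2036:Fri✓ 2040:Wed 2044:Mon 2048:Sat 2052:Thu 2056:Tue 2060:Sun 2064:Fri✓ 2068:Wed 2072:Mon 2076:Sat 2080:Thu 2084:Tue
Friday: 1980, 2008, 2036, 2064 → 4.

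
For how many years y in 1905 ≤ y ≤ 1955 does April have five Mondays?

14

April has 30 days; it has five Mondays when Monday falls among the first (month-length − 28) days — i.e. when April 1 is one of Monday/Sunday.
April 1 by year: 1905:Sat 1906:Sun✓ 1907:Mon✓ 1908:Wed 1909:Thu 1910:Fri 1911:Sat 1912:Mon✓ 1913:Tue 1914:Wed 1915:Thu 1916:Sat 1917:Sun✓ 1918:Mon✓ 1919:Tue …(21 more)… 1941:Tue 1942:Wed 1943:Thu 1944:Sat 1945:Sun✓ 1946:Mon✓ 1947:Tue 1948:Thu 1949:Fri 1950:Sat 1951:Sun✓ 1952:Tue 1953:Wed 1954:Thu 1955:Fri
Years with five Mondays: 1906, 1907, 1912, 1917, 1918, 1923, 1928, 1929, 1934, 1935, 1940, 1945, 1946, 1951 → 14.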